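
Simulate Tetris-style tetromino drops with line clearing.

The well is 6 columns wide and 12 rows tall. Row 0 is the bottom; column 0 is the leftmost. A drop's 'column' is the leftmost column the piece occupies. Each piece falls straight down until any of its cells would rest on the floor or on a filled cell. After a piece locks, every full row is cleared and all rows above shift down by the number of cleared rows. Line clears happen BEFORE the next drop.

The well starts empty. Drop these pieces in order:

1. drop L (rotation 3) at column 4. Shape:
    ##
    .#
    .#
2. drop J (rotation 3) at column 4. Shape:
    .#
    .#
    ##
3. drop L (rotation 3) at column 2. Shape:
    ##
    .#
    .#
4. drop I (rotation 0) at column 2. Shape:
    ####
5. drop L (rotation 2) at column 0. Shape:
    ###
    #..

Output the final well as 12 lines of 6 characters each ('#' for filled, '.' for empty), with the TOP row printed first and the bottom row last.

Drop 1: L rot3 at col 4 lands with bottom-row=0; cleared 0 line(s) (total 0); column heights now [0 0 0 0 3 3], max=3
Drop 2: J rot3 at col 4 lands with bottom-row=3; cleared 0 line(s) (total 0); column heights now [0 0 0 0 4 6], max=6
Drop 3: L rot3 at col 2 lands with bottom-row=0; cleared 0 line(s) (total 0); column heights now [0 0 3 3 4 6], max=6
Drop 4: I rot0 at col 2 lands with bottom-row=6; cleared 0 line(s) (total 0); column heights now [0 0 7 7 7 7], max=7
Drop 5: L rot2 at col 0 lands with bottom-row=6; cleared 0 line(s) (total 0); column heights now [8 8 8 7 7 7], max=8

Answer: ......
......
......
......
###...
#.####
.....#
.....#
....##
..####
...#.#
...#.#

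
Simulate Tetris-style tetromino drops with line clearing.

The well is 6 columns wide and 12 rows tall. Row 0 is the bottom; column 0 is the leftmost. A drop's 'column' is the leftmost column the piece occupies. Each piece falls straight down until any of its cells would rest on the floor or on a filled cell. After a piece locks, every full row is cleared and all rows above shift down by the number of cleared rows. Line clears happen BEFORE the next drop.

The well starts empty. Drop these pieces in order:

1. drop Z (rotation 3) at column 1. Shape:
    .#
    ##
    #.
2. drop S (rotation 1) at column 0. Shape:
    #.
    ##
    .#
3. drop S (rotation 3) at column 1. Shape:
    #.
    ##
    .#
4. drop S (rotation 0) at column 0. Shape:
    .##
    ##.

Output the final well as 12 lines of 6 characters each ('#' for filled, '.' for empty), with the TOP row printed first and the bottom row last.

Answer: ......
......
......
......
.##...
##....
.#....
###...
###...
.##...
.##...
.#....

Derivation:
Drop 1: Z rot3 at col 1 lands with bottom-row=0; cleared 0 line(s) (total 0); column heights now [0 2 3 0 0 0], max=3
Drop 2: S rot1 at col 0 lands with bottom-row=2; cleared 0 line(s) (total 0); column heights now [5 4 3 0 0 0], max=5
Drop 3: S rot3 at col 1 lands with bottom-row=3; cleared 0 line(s) (total 0); column heights now [5 6 5 0 0 0], max=6
Drop 4: S rot0 at col 0 lands with bottom-row=6; cleared 0 line(s) (total 0); column heights now [7 8 8 0 0 0], max=8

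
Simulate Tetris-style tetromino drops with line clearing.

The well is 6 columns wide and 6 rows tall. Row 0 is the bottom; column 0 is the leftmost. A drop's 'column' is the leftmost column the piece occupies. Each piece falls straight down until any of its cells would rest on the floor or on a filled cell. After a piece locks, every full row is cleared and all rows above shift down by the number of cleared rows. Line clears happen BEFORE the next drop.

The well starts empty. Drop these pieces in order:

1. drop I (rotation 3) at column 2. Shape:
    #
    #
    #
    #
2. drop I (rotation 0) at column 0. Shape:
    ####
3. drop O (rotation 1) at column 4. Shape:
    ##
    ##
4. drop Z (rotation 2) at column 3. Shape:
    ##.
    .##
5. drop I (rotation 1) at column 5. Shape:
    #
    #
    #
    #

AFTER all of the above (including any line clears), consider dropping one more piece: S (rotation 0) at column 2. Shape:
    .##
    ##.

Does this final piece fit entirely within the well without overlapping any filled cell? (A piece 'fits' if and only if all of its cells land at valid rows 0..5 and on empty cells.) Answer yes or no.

Answer: no

Derivation:
Drop 1: I rot3 at col 2 lands with bottom-row=0; cleared 0 line(s) (total 0); column heights now [0 0 4 0 0 0], max=4
Drop 2: I rot0 at col 0 lands with bottom-row=4; cleared 0 line(s) (total 0); column heights now [5 5 5 5 0 0], max=5
Drop 3: O rot1 at col 4 lands with bottom-row=0; cleared 0 line(s) (total 0); column heights now [5 5 5 5 2 2], max=5
Drop 4: Z rot2 at col 3 lands with bottom-row=4; cleared 1 line(s) (total 1); column heights now [0 0 4 5 5 2], max=5
Drop 5: I rot1 at col 5 lands with bottom-row=2; cleared 0 line(s) (total 1); column heights now [0 0 4 5 5 6], max=6
Test piece S rot0 at col 2 (width 3): heights before test = [0 0 4 5 5 6]; fits = False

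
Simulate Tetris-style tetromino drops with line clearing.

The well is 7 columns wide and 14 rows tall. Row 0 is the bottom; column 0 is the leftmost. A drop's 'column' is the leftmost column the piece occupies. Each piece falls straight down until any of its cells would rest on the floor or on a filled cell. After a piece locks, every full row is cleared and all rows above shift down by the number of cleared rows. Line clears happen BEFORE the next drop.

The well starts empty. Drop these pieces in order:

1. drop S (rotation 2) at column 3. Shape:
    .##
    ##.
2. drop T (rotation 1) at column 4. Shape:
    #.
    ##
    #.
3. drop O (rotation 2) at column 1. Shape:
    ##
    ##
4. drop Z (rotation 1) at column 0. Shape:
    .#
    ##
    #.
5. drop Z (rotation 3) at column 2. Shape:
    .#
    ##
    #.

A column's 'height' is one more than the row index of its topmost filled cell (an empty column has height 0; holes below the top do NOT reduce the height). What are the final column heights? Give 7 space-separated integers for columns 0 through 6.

Answer: 3 4 4 5 5 4 0

Derivation:
Drop 1: S rot2 at col 3 lands with bottom-row=0; cleared 0 line(s) (total 0); column heights now [0 0 0 1 2 2 0], max=2
Drop 2: T rot1 at col 4 lands with bottom-row=2; cleared 0 line(s) (total 0); column heights now [0 0 0 1 5 4 0], max=5
Drop 3: O rot2 at col 1 lands with bottom-row=0; cleared 0 line(s) (total 0); column heights now [0 2 2 1 5 4 0], max=5
Drop 4: Z rot1 at col 0 lands with bottom-row=1; cleared 0 line(s) (total 0); column heights now [3 4 2 1 5 4 0], max=5
Drop 5: Z rot3 at col 2 lands with bottom-row=2; cleared 0 line(s) (total 0); column heights now [3 4 4 5 5 4 0], max=5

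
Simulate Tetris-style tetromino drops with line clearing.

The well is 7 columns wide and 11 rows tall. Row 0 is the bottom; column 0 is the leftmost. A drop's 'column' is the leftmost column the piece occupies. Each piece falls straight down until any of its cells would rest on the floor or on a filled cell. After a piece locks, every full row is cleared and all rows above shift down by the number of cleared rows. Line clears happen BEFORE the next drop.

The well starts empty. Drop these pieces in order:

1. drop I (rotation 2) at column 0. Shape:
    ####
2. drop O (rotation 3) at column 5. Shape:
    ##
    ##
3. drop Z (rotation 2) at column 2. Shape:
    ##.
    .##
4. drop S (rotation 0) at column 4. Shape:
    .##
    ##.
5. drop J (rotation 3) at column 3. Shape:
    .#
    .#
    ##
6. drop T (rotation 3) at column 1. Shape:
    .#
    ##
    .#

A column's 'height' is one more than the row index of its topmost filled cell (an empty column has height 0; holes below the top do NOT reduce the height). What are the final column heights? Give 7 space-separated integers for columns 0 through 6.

Answer: 1 5 6 4 6 4 4

Derivation:
Drop 1: I rot2 at col 0 lands with bottom-row=0; cleared 0 line(s) (total 0); column heights now [1 1 1 1 0 0 0], max=1
Drop 2: O rot3 at col 5 lands with bottom-row=0; cleared 0 line(s) (total 0); column heights now [1 1 1 1 0 2 2], max=2
Drop 3: Z rot2 at col 2 lands with bottom-row=1; cleared 0 line(s) (total 0); column heights now [1 1 3 3 2 2 2], max=3
Drop 4: S rot0 at col 4 lands with bottom-row=2; cleared 0 line(s) (total 0); column heights now [1 1 3 3 3 4 4], max=4
Drop 5: J rot3 at col 3 lands with bottom-row=3; cleared 0 line(s) (total 0); column heights now [1 1 3 4 6 4 4], max=6
Drop 6: T rot3 at col 1 lands with bottom-row=3; cleared 0 line(s) (total 0); column heights now [1 5 6 4 6 4 4], max=6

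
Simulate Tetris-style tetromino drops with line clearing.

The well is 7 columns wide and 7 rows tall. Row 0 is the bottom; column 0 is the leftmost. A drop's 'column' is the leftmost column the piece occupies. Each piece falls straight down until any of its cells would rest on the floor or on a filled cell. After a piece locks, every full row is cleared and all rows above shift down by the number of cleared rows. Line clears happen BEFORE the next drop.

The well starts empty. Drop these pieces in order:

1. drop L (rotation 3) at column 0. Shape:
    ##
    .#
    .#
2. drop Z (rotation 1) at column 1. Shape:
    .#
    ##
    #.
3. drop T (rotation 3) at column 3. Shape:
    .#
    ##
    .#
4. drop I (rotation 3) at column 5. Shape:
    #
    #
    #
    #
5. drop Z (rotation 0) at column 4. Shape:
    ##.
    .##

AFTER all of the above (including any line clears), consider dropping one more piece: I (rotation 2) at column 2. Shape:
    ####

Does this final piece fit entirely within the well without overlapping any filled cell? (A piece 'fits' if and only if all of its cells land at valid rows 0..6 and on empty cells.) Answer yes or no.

Answer: yes

Derivation:
Drop 1: L rot3 at col 0 lands with bottom-row=0; cleared 0 line(s) (total 0); column heights now [3 3 0 0 0 0 0], max=3
Drop 2: Z rot1 at col 1 lands with bottom-row=3; cleared 0 line(s) (total 0); column heights now [3 5 6 0 0 0 0], max=6
Drop 3: T rot3 at col 3 lands with bottom-row=0; cleared 0 line(s) (total 0); column heights now [3 5 6 2 3 0 0], max=6
Drop 4: I rot3 at col 5 lands with bottom-row=0; cleared 0 line(s) (total 0); column heights now [3 5 6 2 3 4 0], max=6
Drop 5: Z rot0 at col 4 lands with bottom-row=4; cleared 0 line(s) (total 0); column heights now [3 5 6 2 6 6 5], max=6
Test piece I rot2 at col 2 (width 4): heights before test = [3 5 6 2 6 6 5]; fits = True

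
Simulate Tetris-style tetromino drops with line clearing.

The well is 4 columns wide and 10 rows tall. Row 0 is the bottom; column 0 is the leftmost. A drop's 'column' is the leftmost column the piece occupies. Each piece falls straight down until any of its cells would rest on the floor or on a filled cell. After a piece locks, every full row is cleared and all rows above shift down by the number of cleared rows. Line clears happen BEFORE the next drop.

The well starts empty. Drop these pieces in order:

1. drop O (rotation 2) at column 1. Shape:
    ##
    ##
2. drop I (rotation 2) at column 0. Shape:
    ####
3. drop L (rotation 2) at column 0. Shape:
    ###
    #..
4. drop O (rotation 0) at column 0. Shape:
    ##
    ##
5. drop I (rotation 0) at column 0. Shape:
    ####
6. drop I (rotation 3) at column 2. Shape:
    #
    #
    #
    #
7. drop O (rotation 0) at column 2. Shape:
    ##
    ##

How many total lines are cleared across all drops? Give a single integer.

Answer: 2

Derivation:
Drop 1: O rot2 at col 1 lands with bottom-row=0; cleared 0 line(s) (total 0); column heights now [0 2 2 0], max=2
Drop 2: I rot2 at col 0 lands with bottom-row=2; cleared 1 line(s) (total 1); column heights now [0 2 2 0], max=2
Drop 3: L rot2 at col 0 lands with bottom-row=1; cleared 0 line(s) (total 1); column heights now [3 3 3 0], max=3
Drop 4: O rot0 at col 0 lands with bottom-row=3; cleared 0 line(s) (total 1); column heights now [5 5 3 0], max=5
Drop 5: I rot0 at col 0 lands with bottom-row=5; cleared 1 line(s) (total 2); column heights now [5 5 3 0], max=5
Drop 6: I rot3 at col 2 lands with bottom-row=3; cleared 0 line(s) (total 2); column heights now [5 5 7 0], max=7
Drop 7: O rot0 at col 2 lands with bottom-row=7; cleared 0 line(s) (total 2); column heights now [5 5 9 9], max=9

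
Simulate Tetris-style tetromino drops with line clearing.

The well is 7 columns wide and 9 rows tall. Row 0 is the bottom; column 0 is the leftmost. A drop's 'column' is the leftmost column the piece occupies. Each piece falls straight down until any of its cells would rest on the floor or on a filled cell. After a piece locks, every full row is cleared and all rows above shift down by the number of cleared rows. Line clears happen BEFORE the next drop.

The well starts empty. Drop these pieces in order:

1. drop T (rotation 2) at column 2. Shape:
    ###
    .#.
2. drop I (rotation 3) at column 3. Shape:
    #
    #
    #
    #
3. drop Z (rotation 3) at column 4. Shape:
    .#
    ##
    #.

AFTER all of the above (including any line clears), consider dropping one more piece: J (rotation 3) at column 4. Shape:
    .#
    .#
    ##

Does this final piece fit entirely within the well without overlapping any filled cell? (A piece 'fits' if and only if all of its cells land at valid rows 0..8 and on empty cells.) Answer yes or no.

Answer: yes

Derivation:
Drop 1: T rot2 at col 2 lands with bottom-row=0; cleared 0 line(s) (total 0); column heights now [0 0 2 2 2 0 0], max=2
Drop 2: I rot3 at col 3 lands with bottom-row=2; cleared 0 line(s) (total 0); column heights now [0 0 2 6 2 0 0], max=6
Drop 3: Z rot3 at col 4 lands with bottom-row=2; cleared 0 line(s) (total 0); column heights now [0 0 2 6 4 5 0], max=6
Test piece J rot3 at col 4 (width 2): heights before test = [0 0 2 6 4 5 0]; fits = True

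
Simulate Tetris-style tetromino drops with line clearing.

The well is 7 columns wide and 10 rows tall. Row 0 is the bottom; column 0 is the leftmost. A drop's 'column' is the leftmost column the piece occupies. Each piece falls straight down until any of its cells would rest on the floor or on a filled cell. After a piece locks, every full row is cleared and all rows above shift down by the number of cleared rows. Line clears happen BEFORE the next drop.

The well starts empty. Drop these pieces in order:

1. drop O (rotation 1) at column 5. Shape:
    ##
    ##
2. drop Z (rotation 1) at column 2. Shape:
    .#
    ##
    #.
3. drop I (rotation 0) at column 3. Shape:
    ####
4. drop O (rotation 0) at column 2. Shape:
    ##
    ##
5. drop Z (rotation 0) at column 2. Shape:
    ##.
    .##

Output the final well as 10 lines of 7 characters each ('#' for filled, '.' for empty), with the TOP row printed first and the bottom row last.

Answer: .......
.......
..##...
...##..
..##...
..##...
...####
...#...
..##.##
..#..##

Derivation:
Drop 1: O rot1 at col 5 lands with bottom-row=0; cleared 0 line(s) (total 0); column heights now [0 0 0 0 0 2 2], max=2
Drop 2: Z rot1 at col 2 lands with bottom-row=0; cleared 0 line(s) (total 0); column heights now [0 0 2 3 0 2 2], max=3
Drop 3: I rot0 at col 3 lands with bottom-row=3; cleared 0 line(s) (total 0); column heights now [0 0 2 4 4 4 4], max=4
Drop 4: O rot0 at col 2 lands with bottom-row=4; cleared 0 line(s) (total 0); column heights now [0 0 6 6 4 4 4], max=6
Drop 5: Z rot0 at col 2 lands with bottom-row=6; cleared 0 line(s) (total 0); column heights now [0 0 8 8 7 4 4], max=8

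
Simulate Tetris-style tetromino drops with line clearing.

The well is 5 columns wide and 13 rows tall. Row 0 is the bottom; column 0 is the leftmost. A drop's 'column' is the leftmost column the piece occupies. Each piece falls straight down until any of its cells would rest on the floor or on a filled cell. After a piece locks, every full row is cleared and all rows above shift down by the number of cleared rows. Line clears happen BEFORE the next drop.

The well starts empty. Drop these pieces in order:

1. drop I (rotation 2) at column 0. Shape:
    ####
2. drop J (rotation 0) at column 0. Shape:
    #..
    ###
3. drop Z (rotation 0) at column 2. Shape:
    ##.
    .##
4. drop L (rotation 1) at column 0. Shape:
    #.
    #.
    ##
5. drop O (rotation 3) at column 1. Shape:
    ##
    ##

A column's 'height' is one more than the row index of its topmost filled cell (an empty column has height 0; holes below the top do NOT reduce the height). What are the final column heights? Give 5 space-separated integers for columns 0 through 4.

Answer: 5 5 5 2 0

Derivation:
Drop 1: I rot2 at col 0 lands with bottom-row=0; cleared 0 line(s) (total 0); column heights now [1 1 1 1 0], max=1
Drop 2: J rot0 at col 0 lands with bottom-row=1; cleared 0 line(s) (total 0); column heights now [3 2 2 1 0], max=3
Drop 3: Z rot0 at col 2 lands with bottom-row=1; cleared 1 line(s) (total 1); column heights now [2 1 2 2 0], max=2
Drop 4: L rot1 at col 0 lands with bottom-row=2; cleared 0 line(s) (total 1); column heights now [5 3 2 2 0], max=5
Drop 5: O rot3 at col 1 lands with bottom-row=3; cleared 0 line(s) (total 1); column heights now [5 5 5 2 0], max=5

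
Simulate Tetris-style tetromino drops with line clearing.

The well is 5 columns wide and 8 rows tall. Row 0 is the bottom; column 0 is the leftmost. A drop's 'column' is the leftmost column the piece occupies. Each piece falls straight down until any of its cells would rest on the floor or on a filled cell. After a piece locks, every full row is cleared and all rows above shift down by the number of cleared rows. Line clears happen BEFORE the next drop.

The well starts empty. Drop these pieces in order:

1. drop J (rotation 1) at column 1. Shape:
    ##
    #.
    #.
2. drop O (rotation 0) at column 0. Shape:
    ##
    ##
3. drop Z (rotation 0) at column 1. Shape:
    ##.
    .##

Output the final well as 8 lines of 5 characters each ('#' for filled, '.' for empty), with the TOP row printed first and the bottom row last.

Answer: .....
.....
.##..
####.
##...
.##..
.#...
.#...

Derivation:
Drop 1: J rot1 at col 1 lands with bottom-row=0; cleared 0 line(s) (total 0); column heights now [0 3 3 0 0], max=3
Drop 2: O rot0 at col 0 lands with bottom-row=3; cleared 0 line(s) (total 0); column heights now [5 5 3 0 0], max=5
Drop 3: Z rot0 at col 1 lands with bottom-row=4; cleared 0 line(s) (total 0); column heights now [5 6 6 5 0], max=6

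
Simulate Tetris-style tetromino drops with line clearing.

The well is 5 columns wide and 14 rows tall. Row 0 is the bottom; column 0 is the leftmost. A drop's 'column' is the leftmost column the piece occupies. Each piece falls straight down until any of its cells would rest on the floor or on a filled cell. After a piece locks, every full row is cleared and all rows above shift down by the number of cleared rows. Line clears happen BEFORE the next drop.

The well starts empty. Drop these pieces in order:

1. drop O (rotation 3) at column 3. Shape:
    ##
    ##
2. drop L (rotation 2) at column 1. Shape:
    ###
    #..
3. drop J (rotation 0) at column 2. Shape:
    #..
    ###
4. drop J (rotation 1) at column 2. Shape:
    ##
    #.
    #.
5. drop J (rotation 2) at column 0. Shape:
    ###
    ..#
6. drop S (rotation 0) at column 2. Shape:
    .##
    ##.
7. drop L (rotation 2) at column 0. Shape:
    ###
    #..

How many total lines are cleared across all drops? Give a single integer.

Drop 1: O rot3 at col 3 lands with bottom-row=0; cleared 0 line(s) (total 0); column heights now [0 0 0 2 2], max=2
Drop 2: L rot2 at col 1 lands with bottom-row=1; cleared 0 line(s) (total 0); column heights now [0 3 3 3 2], max=3
Drop 3: J rot0 at col 2 lands with bottom-row=3; cleared 0 line(s) (total 0); column heights now [0 3 5 4 4], max=5
Drop 4: J rot1 at col 2 lands with bottom-row=5; cleared 0 line(s) (total 0); column heights now [0 3 8 8 4], max=8
Drop 5: J rot2 at col 0 lands with bottom-row=8; cleared 0 line(s) (total 0); column heights now [10 10 10 8 4], max=10
Drop 6: S rot0 at col 2 lands with bottom-row=10; cleared 0 line(s) (total 0); column heights now [10 10 11 12 12], max=12
Drop 7: L rot2 at col 0 lands with bottom-row=10; cleared 1 line(s) (total 1); column heights now [11 10 11 11 4], max=11

Answer: 1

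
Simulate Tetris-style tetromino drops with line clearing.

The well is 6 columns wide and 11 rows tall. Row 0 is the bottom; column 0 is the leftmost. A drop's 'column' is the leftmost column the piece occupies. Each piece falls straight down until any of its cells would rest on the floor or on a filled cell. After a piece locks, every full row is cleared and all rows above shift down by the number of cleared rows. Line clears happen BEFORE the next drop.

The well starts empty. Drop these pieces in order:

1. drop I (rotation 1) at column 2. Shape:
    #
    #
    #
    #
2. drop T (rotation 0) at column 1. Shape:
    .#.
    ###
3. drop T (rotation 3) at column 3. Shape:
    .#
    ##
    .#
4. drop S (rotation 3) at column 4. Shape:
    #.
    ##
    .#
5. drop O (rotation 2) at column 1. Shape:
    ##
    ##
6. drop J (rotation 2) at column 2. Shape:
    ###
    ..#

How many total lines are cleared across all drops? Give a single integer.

Answer: 0

Derivation:
Drop 1: I rot1 at col 2 lands with bottom-row=0; cleared 0 line(s) (total 0); column heights now [0 0 4 0 0 0], max=4
Drop 2: T rot0 at col 1 lands with bottom-row=4; cleared 0 line(s) (total 0); column heights now [0 5 6 5 0 0], max=6
Drop 3: T rot3 at col 3 lands with bottom-row=4; cleared 0 line(s) (total 0); column heights now [0 5 6 6 7 0], max=7
Drop 4: S rot3 at col 4 lands with bottom-row=6; cleared 0 line(s) (total 0); column heights now [0 5 6 6 9 8], max=9
Drop 5: O rot2 at col 1 lands with bottom-row=6; cleared 0 line(s) (total 0); column heights now [0 8 8 6 9 8], max=9
Drop 6: J rot2 at col 2 lands with bottom-row=9; cleared 0 line(s) (total 0); column heights now [0 8 11 11 11 8], max=11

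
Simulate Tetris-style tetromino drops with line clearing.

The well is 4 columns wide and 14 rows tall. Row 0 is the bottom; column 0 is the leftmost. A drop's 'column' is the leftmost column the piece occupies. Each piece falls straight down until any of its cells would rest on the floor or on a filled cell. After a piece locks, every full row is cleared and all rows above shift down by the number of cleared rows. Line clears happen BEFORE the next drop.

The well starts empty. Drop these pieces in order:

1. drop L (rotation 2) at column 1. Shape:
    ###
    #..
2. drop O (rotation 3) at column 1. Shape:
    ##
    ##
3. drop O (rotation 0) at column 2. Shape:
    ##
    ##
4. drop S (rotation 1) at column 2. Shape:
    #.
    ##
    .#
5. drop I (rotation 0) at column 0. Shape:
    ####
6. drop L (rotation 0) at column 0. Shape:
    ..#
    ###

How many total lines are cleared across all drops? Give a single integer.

Answer: 1

Derivation:
Drop 1: L rot2 at col 1 lands with bottom-row=0; cleared 0 line(s) (total 0); column heights now [0 2 2 2], max=2
Drop 2: O rot3 at col 1 lands with bottom-row=2; cleared 0 line(s) (total 0); column heights now [0 4 4 2], max=4
Drop 3: O rot0 at col 2 lands with bottom-row=4; cleared 0 line(s) (total 0); column heights now [0 4 6 6], max=6
Drop 4: S rot1 at col 2 lands with bottom-row=6; cleared 0 line(s) (total 0); column heights now [0 4 9 8], max=9
Drop 5: I rot0 at col 0 lands with bottom-row=9; cleared 1 line(s) (total 1); column heights now [0 4 9 8], max=9
Drop 6: L rot0 at col 0 lands with bottom-row=9; cleared 0 line(s) (total 1); column heights now [10 10 11 8], max=11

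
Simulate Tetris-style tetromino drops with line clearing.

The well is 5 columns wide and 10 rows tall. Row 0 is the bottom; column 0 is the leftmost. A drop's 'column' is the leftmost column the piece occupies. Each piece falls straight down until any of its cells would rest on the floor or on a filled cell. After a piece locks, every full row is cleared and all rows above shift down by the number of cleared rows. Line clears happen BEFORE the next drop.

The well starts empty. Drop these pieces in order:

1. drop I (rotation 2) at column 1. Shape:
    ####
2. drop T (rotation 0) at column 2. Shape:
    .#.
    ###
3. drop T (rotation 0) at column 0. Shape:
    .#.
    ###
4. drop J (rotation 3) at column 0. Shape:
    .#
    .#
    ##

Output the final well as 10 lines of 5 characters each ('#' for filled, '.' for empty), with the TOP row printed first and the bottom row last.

Drop 1: I rot2 at col 1 lands with bottom-row=0; cleared 0 line(s) (total 0); column heights now [0 1 1 1 1], max=1
Drop 2: T rot0 at col 2 lands with bottom-row=1; cleared 0 line(s) (total 0); column heights now [0 1 2 3 2], max=3
Drop 3: T rot0 at col 0 lands with bottom-row=2; cleared 0 line(s) (total 0); column heights now [3 4 3 3 2], max=4
Drop 4: J rot3 at col 0 lands with bottom-row=4; cleared 0 line(s) (total 0); column heights now [5 7 3 3 2], max=7

Answer: .....
.....
.....
.#...
.#...
##...
.#...
####.
..###
.####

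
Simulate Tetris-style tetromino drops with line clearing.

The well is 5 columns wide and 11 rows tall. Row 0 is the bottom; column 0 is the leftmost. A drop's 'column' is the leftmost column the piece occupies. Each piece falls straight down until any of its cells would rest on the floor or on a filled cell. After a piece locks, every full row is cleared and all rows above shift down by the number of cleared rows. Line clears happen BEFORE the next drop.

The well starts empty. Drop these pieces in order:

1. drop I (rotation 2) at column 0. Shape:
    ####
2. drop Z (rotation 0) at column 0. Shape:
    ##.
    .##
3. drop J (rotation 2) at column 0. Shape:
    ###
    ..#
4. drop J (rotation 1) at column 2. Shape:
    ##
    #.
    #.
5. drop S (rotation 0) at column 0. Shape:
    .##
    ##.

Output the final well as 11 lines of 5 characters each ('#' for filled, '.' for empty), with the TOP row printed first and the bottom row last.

Answer: .....
.....
.....
.##..
####.
..#..
..#..
###..
###..
.##..
####.

Derivation:
Drop 1: I rot2 at col 0 lands with bottom-row=0; cleared 0 line(s) (total 0); column heights now [1 1 1 1 0], max=1
Drop 2: Z rot0 at col 0 lands with bottom-row=1; cleared 0 line(s) (total 0); column heights now [3 3 2 1 0], max=3
Drop 3: J rot2 at col 0 lands with bottom-row=2; cleared 0 line(s) (total 0); column heights now [4 4 4 1 0], max=4
Drop 4: J rot1 at col 2 lands with bottom-row=4; cleared 0 line(s) (total 0); column heights now [4 4 7 7 0], max=7
Drop 5: S rot0 at col 0 lands with bottom-row=6; cleared 0 line(s) (total 0); column heights now [7 8 8 7 0], max=8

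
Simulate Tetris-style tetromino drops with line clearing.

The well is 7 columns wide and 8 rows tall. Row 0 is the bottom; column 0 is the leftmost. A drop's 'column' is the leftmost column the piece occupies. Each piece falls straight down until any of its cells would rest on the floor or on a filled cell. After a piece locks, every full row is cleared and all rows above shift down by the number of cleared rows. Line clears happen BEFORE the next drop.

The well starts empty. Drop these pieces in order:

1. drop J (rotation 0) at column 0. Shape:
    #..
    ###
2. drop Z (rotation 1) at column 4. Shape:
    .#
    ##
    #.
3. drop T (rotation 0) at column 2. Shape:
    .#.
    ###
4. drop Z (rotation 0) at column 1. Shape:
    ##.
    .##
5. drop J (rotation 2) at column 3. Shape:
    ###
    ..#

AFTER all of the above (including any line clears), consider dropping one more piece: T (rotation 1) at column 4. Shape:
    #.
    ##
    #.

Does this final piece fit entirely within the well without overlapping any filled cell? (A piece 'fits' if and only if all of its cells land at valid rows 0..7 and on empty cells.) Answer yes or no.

Drop 1: J rot0 at col 0 lands with bottom-row=0; cleared 0 line(s) (total 0); column heights now [2 1 1 0 0 0 0], max=2
Drop 2: Z rot1 at col 4 lands with bottom-row=0; cleared 0 line(s) (total 0); column heights now [2 1 1 0 2 3 0], max=3
Drop 3: T rot0 at col 2 lands with bottom-row=2; cleared 0 line(s) (total 0); column heights now [2 1 3 4 3 3 0], max=4
Drop 4: Z rot0 at col 1 lands with bottom-row=4; cleared 0 line(s) (total 0); column heights now [2 6 6 5 3 3 0], max=6
Drop 5: J rot2 at col 3 lands with bottom-row=4; cleared 0 line(s) (total 0); column heights now [2 6 6 6 6 6 0], max=6
Test piece T rot1 at col 4 (width 2): heights before test = [2 6 6 6 6 6 0]; fits = False

Answer: no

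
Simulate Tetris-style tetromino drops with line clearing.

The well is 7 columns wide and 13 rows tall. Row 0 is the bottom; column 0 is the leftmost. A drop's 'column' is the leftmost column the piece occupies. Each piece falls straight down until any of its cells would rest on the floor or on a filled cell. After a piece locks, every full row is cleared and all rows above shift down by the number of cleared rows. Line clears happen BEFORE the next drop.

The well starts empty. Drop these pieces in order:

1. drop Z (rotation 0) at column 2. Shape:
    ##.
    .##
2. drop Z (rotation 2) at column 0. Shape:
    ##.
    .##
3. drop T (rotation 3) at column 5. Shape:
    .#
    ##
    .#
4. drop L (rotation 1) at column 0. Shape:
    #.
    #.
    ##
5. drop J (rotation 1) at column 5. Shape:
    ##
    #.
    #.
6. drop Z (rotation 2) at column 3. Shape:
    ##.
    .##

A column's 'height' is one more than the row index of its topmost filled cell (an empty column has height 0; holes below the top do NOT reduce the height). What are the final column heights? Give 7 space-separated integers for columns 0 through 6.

Answer: 7 5 3 7 7 6 5

Derivation:
Drop 1: Z rot0 at col 2 lands with bottom-row=0; cleared 0 line(s) (total 0); column heights now [0 0 2 2 1 0 0], max=2
Drop 2: Z rot2 at col 0 lands with bottom-row=2; cleared 0 line(s) (total 0); column heights now [4 4 3 2 1 0 0], max=4
Drop 3: T rot3 at col 5 lands with bottom-row=0; cleared 0 line(s) (total 0); column heights now [4 4 3 2 1 2 3], max=4
Drop 4: L rot1 at col 0 lands with bottom-row=4; cleared 0 line(s) (total 0); column heights now [7 5 3 2 1 2 3], max=7
Drop 5: J rot1 at col 5 lands with bottom-row=2; cleared 0 line(s) (total 0); column heights now [7 5 3 2 1 5 5], max=7
Drop 6: Z rot2 at col 3 lands with bottom-row=5; cleared 0 line(s) (total 0); column heights now [7 5 3 7 7 6 5], max=7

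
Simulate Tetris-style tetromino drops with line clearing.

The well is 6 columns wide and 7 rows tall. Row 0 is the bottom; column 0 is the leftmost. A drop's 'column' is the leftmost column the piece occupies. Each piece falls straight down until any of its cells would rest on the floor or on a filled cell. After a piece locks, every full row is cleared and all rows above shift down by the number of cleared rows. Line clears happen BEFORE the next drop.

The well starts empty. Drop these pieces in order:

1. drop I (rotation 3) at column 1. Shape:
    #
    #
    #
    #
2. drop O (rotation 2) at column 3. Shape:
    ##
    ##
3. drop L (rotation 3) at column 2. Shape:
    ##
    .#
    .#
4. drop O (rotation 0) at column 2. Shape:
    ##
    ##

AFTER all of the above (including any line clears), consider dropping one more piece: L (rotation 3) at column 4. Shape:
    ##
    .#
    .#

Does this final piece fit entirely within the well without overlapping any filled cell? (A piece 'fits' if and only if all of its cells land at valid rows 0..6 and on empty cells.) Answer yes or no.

Answer: yes

Derivation:
Drop 1: I rot3 at col 1 lands with bottom-row=0; cleared 0 line(s) (total 0); column heights now [0 4 0 0 0 0], max=4
Drop 2: O rot2 at col 3 lands with bottom-row=0; cleared 0 line(s) (total 0); column heights now [0 4 0 2 2 0], max=4
Drop 3: L rot3 at col 2 lands with bottom-row=2; cleared 0 line(s) (total 0); column heights now [0 4 5 5 2 0], max=5
Drop 4: O rot0 at col 2 lands with bottom-row=5; cleared 0 line(s) (total 0); column heights now [0 4 7 7 2 0], max=7
Test piece L rot3 at col 4 (width 2): heights before test = [0 4 7 7 2 0]; fits = True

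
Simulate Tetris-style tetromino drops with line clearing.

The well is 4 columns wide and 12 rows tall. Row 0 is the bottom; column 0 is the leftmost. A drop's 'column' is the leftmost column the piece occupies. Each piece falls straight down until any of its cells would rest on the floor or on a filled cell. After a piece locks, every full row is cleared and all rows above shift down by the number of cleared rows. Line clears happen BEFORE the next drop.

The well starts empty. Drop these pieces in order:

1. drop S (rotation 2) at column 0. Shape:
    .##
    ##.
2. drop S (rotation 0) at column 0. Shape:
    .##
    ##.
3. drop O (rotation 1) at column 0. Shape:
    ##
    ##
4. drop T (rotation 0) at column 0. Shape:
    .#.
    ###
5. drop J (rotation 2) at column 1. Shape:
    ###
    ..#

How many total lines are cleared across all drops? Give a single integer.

Drop 1: S rot2 at col 0 lands with bottom-row=0; cleared 0 line(s) (total 0); column heights now [1 2 2 0], max=2
Drop 2: S rot0 at col 0 lands with bottom-row=2; cleared 0 line(s) (total 0); column heights now [3 4 4 0], max=4
Drop 3: O rot1 at col 0 lands with bottom-row=4; cleared 0 line(s) (total 0); column heights now [6 6 4 0], max=6
Drop 4: T rot0 at col 0 lands with bottom-row=6; cleared 0 line(s) (total 0); column heights now [7 8 7 0], max=8
Drop 5: J rot2 at col 1 lands with bottom-row=7; cleared 0 line(s) (total 0); column heights now [7 9 9 9], max=9

Answer: 0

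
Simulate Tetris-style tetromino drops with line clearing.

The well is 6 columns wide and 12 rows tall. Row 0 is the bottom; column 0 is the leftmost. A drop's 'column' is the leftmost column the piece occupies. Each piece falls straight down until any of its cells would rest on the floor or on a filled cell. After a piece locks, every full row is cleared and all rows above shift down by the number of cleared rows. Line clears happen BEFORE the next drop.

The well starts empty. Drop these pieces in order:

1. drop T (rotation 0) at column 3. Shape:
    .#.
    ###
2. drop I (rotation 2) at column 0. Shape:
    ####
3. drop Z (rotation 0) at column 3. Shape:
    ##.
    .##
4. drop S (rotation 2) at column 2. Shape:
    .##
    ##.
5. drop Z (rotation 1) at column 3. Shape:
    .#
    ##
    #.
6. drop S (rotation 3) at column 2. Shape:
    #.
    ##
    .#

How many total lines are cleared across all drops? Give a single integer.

Drop 1: T rot0 at col 3 lands with bottom-row=0; cleared 0 line(s) (total 0); column heights now [0 0 0 1 2 1], max=2
Drop 2: I rot2 at col 0 lands with bottom-row=1; cleared 0 line(s) (total 0); column heights now [2 2 2 2 2 1], max=2
Drop 3: Z rot0 at col 3 lands with bottom-row=2; cleared 0 line(s) (total 0); column heights now [2 2 2 4 4 3], max=4
Drop 4: S rot2 at col 2 lands with bottom-row=4; cleared 0 line(s) (total 0); column heights now [2 2 5 6 6 3], max=6
Drop 5: Z rot1 at col 3 lands with bottom-row=6; cleared 0 line(s) (total 0); column heights now [2 2 5 8 9 3], max=9
Drop 6: S rot3 at col 2 lands with bottom-row=8; cleared 0 line(s) (total 0); column heights now [2 2 11 10 9 3], max=11

Answer: 0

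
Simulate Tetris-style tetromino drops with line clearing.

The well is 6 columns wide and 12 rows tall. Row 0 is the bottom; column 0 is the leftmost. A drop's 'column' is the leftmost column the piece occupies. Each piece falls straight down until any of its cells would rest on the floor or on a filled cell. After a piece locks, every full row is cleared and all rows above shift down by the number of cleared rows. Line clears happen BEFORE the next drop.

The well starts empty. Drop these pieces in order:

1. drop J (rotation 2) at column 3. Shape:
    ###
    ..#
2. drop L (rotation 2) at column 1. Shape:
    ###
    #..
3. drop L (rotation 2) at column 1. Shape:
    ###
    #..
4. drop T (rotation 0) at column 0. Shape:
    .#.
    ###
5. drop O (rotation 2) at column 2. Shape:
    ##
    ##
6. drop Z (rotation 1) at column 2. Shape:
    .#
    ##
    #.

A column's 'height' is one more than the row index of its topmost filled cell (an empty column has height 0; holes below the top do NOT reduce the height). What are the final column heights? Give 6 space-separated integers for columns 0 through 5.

Drop 1: J rot2 at col 3 lands with bottom-row=0; cleared 0 line(s) (total 0); column heights now [0 0 0 2 2 2], max=2
Drop 2: L rot2 at col 1 lands with bottom-row=1; cleared 0 line(s) (total 0); column heights now [0 3 3 3 2 2], max=3
Drop 3: L rot2 at col 1 lands with bottom-row=3; cleared 0 line(s) (total 0); column heights now [0 5 5 5 2 2], max=5
Drop 4: T rot0 at col 0 lands with bottom-row=5; cleared 0 line(s) (total 0); column heights now [6 7 6 5 2 2], max=7
Drop 5: O rot2 at col 2 lands with bottom-row=6; cleared 0 line(s) (total 0); column heights now [6 7 8 8 2 2], max=8
Drop 6: Z rot1 at col 2 lands with bottom-row=8; cleared 0 line(s) (total 0); column heights now [6 7 10 11 2 2], max=11

Answer: 6 7 10 11 2 2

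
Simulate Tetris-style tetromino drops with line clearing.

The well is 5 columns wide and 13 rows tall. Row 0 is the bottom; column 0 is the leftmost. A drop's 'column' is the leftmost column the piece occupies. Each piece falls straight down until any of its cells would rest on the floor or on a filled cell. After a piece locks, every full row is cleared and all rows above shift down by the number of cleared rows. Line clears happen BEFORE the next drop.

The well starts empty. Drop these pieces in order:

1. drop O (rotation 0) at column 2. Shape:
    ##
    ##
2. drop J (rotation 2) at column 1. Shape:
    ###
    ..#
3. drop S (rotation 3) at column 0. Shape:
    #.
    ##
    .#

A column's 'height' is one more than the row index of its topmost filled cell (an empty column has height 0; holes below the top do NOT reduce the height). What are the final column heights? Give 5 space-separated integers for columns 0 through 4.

Answer: 7 6 4 4 0

Derivation:
Drop 1: O rot0 at col 2 lands with bottom-row=0; cleared 0 line(s) (total 0); column heights now [0 0 2 2 0], max=2
Drop 2: J rot2 at col 1 lands with bottom-row=2; cleared 0 line(s) (total 0); column heights now [0 4 4 4 0], max=4
Drop 3: S rot3 at col 0 lands with bottom-row=4; cleared 0 line(s) (total 0); column heights now [7 6 4 4 0], max=7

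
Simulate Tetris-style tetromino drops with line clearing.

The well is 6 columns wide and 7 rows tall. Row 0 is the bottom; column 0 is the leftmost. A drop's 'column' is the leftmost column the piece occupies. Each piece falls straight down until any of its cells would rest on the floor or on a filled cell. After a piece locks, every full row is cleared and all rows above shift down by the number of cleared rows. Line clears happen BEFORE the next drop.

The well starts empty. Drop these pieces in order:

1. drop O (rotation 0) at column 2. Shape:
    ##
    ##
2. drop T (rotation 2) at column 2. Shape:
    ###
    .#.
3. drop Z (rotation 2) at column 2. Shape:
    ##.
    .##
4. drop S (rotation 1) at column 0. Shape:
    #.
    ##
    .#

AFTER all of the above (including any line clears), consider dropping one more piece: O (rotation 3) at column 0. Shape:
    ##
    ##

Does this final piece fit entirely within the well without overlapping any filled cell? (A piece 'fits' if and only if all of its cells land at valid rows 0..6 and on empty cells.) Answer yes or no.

Drop 1: O rot0 at col 2 lands with bottom-row=0; cleared 0 line(s) (total 0); column heights now [0 0 2 2 0 0], max=2
Drop 2: T rot2 at col 2 lands with bottom-row=2; cleared 0 line(s) (total 0); column heights now [0 0 4 4 4 0], max=4
Drop 3: Z rot2 at col 2 lands with bottom-row=4; cleared 0 line(s) (total 0); column heights now [0 0 6 6 5 0], max=6
Drop 4: S rot1 at col 0 lands with bottom-row=0; cleared 0 line(s) (total 0); column heights now [3 2 6 6 5 0], max=6
Test piece O rot3 at col 0 (width 2): heights before test = [3 2 6 6 5 0]; fits = True

Answer: yes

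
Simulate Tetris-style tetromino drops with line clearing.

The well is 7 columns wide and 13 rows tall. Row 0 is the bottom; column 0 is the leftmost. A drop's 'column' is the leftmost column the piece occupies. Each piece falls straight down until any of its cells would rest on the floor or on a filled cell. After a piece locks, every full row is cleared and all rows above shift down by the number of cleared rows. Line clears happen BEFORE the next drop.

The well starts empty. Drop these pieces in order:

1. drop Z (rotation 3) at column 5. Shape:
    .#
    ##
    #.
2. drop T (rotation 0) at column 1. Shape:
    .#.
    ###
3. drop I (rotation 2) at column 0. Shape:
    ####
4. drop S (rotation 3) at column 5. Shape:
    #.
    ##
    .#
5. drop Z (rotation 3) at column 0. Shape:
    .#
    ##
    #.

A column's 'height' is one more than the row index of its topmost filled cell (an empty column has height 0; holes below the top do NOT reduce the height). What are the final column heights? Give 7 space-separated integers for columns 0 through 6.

Drop 1: Z rot3 at col 5 lands with bottom-row=0; cleared 0 line(s) (total 0); column heights now [0 0 0 0 0 2 3], max=3
Drop 2: T rot0 at col 1 lands with bottom-row=0; cleared 0 line(s) (total 0); column heights now [0 1 2 1 0 2 3], max=3
Drop 3: I rot2 at col 0 lands with bottom-row=2; cleared 0 line(s) (total 0); column heights now [3 3 3 3 0 2 3], max=3
Drop 4: S rot3 at col 5 lands with bottom-row=3; cleared 0 line(s) (total 0); column heights now [3 3 3 3 0 6 5], max=6
Drop 5: Z rot3 at col 0 lands with bottom-row=3; cleared 0 line(s) (total 0); column heights now [5 6 3 3 0 6 5], max=6

Answer: 5 6 3 3 0 6 5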